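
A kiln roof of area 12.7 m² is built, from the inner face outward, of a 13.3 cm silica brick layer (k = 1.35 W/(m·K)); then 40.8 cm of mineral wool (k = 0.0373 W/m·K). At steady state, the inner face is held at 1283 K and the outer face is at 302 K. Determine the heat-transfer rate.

Q = 1130 W

Treat each layer as a resistance in series:
  R_silica brick = L/(kA) = 0.133/(1.35·12.7) = 0.007757 K/W
  R_mineral wool = L/(kA) = 0.408/(0.0373·12.7) = 0.8613 K/W
ΣR = 0.007757 + 0.8613 = 0.8691 K/W
Q = ΔT/ΣR = (1283 K − 302 K)/0.8691 = 1130 W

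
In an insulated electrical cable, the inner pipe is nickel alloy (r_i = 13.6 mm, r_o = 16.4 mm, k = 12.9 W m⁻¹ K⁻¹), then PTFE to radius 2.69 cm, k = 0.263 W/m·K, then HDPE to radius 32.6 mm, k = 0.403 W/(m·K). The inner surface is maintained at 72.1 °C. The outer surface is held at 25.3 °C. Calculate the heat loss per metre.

Q' = 124 W/m

Treat each layer as a resistance in series:
  R'_nickel alloy = ln(0.0164/0.0136)/(2πk) = 0.1872/(2π·12.9) = 0.002310 m·K/W
  R'_PTFE = ln(0.0269/0.0164)/(2πk) = 0.4948/(2π·0.263) = 0.2995 m·K/W
  R'_HDPE = ln(0.0326/0.0269)/(2πk) = 0.1922/(2π·0.403) = 0.07590 m·K/W
ΣR = 0.002310 + 0.2995 + 0.07590 = 0.3777 m·K/W
Q' = ΔT/ΣR = (72.1 °C − 25.3 °C)/0.3777 = 124 W/m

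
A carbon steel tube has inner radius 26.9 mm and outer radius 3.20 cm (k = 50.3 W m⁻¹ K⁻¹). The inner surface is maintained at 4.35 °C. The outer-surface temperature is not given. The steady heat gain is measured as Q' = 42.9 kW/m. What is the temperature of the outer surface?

T_out = 27.9 °C

Series resistances:
  R'_carbon steel = ln(0.0320/0.0269)/(2πk) = 0.1736/(2π·50.3) = 5.493×10^-4 m·K/W
ΣR = 5.493×10^-4 m·K/W
ΔT = Q'·ΣR = 42900 × 5.493×10^-4 = 23.56 K
Heat flows inward, so T_out = T_in + ΔT = 4.35 + 23.56 = 27.9 °C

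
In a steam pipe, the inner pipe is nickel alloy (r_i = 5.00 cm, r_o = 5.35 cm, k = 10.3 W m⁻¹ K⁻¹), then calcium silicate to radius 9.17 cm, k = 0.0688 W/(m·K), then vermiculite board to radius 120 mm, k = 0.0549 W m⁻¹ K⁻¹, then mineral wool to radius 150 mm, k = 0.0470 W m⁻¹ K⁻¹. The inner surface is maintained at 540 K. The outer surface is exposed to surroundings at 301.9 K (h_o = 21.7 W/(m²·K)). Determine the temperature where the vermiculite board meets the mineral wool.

T = 369.5 K

Resistance network (inner→outer):
  R'_nickel alloy = ln(0.0535/0.0500)/(2πk) = 0.06766/(2π·10.3) = 0.001045 m·K/W
  R'_calcium silicate = ln(0.0917/0.0535)/(2πk) = 0.5388/(2π·0.0688) = 1.246 m·K/W
  R'_vermiculite board = ln(0.120/0.0917)/(2πk) = 0.2690/(2π·0.0549) = 0.7797 m·K/W
  R'_mineral wool = ln(0.150/0.120)/(2πk) = 0.2231/(2π·0.0470) = 0.7556 m·K/W
  R'_conv,out = 1/(2πr h) = 1/(2π·0.150·21.7) = 0.04890 m·K/W
ΣR = 0.001045 + 1.246 + 0.7797 + 0.7556 + 0.04890 = 2.831 m·K/W
Q' = ΔT/ΣR = (540 K − 301.9 K)/2.831 = 84.10 W/m
From the inner boundary to the vermiculite board/mineral wool interface, ΣR_partial = 2.027 m·K/W.
T_interface = T_in − Q'·ΣR_partial = 540 K − (84.10)(2.027) = 369.5 K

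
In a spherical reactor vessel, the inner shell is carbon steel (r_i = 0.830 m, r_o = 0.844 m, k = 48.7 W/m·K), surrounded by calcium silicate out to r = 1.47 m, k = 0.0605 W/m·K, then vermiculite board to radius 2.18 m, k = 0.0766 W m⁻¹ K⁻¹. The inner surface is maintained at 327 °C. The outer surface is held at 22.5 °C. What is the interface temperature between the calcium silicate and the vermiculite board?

Treat each layer as a resistance in series:
  R_carbon steel = (1/0.830 − 1/0.844)/(4πk) = 0.01999/(4π·48.7) = 3.266×10^-5 K/W
  R_calcium silicate = (1/0.844 − 1/1.47)/(4πk) = 0.5046/(4π·0.0605) = 0.6637 K/W
  R_vermiculite board = (1/1.47 − 1/2.18)/(4πk) = 0.2216/(4π·0.0766) = 0.2302 K/W
ΣR = 3.266×10^-5 + 0.6637 + 0.2302 = 0.8939 K/W
Q = ΔT/ΣR = (327 °C − 22.5 °C)/0.8939 = 340.6 W
From the inner boundary to the calcium silicate/vermiculite board interface, ΣR_partial = 0.6637 K/W.
T_interface = T_in − Q·ΣR_partial = 327 °C − (340.6)(0.6637) = 101 °C

T = 101 °C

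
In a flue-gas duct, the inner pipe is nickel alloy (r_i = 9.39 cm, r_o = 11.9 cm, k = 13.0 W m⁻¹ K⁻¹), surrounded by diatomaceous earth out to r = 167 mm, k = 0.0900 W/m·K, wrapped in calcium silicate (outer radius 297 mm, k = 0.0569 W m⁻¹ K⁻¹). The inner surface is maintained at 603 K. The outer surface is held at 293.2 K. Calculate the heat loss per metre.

Series thermal resistances, inner to outer:
  R'_nickel alloy = ln(0.119/0.0939)/(2πk) = 0.2369/(2π·13.0) = 0.002900 m·K/W
  R'_diatomaceous earth = ln(0.167/0.119)/(2πk) = 0.3389/(2π·0.0900) = 0.5993 m·K/W
  R'_calcium silicate = ln(0.297/0.167)/(2πk) = 0.5757/(2π·0.0569) = 1.610 m·K/W
ΣR = 0.002900 + 0.5993 + 1.610 = 2.212 m·K/W
Q' = ΔT/ΣR = (603 K − 293.2 K)/2.212 = 140 W/m

Q' = 140 W/m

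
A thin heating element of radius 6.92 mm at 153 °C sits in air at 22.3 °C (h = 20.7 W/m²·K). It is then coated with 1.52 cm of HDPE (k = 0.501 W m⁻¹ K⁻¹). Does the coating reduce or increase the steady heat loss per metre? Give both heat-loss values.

increases: 118 → 182 W/m

Critical radius for a cylinder: r_cr = k/h = 0.0242 m = 2.42 cm.
Outer radius after coating: r₂ = 0.00692 + 0.0152 = 0.02212 m.
Since r₁ < r_cr and r₂ ≤ r_cr, the coating moves toward the maximum at r_cr — heat loss rises.
Bare: R = 1/(2πr₁h) = 1.111 m·K/W; Q = 130.7/1.111 = 118 W/m.
Coated: R = R_cond + R_conv = 0.7167 m·K/W; Q = 130.7/0.7167 = 182 W/m.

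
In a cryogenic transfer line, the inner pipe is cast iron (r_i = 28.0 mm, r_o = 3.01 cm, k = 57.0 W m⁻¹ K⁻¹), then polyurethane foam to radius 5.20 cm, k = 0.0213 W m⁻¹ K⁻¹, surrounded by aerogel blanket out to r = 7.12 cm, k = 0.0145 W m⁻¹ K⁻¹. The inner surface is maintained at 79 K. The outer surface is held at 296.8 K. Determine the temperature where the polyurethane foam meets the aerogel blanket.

Series thermal resistances, inner to outer:
  R'_cast iron = ln(0.0301/0.0280)/(2πk) = 0.07232/(2π·57.0) = 2.019×10^-4 m·K/W
  R'_polyurethane foam = ln(0.0520/0.0301)/(2πk) = 0.5467/(2π·0.0213) = 4.085 m·K/W
  R'_aerogel blanket = ln(0.0712/0.0520)/(2πk) = 0.3142/(2π·0.0145) = 3.449 m·K/W
ΣR = 2.019×10^-4 + 4.085 + 3.449 = 7.534 m·K/W
Q' = ΔT/ΣR = (79 K − 296.8 K)/7.534 = -28.91 W/m
From the inner boundary to the polyurethane foam/aerogel blanket interface, ΣR_partial = 4.085 m·K/W.
T_interface = T_in − Q'·ΣR_partial = 79 K − (-28.91)(4.085) = 197.1 K

T = 197.1 K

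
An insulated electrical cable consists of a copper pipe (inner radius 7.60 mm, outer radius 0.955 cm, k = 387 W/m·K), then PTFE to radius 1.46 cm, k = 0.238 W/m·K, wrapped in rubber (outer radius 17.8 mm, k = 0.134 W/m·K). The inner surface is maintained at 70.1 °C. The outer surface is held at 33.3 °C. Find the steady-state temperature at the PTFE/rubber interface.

T = 50.0 °C

Resistance network (inner→outer):
  R'_copper = ln(0.00955/0.00760)/(2πk) = 0.2284/(2π·387) = 9.393×10^-5 m·K/W
  R'_PTFE = ln(0.0146/0.00955)/(2πk) = 0.4245/(2π·0.238) = 0.2839 m·K/W
  R'_rubber = ln(0.0178/0.0146)/(2πk) = 0.1982/(2π·0.134) = 0.2354 m·K/W
ΣR = 9.393×10^-5 + 0.2839 + 0.2354 = 0.5194 m·K/W
Q' = ΔT/ΣR = (70.1 °C − 33.3 °C)/0.5194 = 70.85 W/m
From the inner boundary to the PTFE/rubber interface, ΣR_partial = 0.2840 m·K/W.
T_interface = T_in − Q'·ΣR_partial = 70.1 °C − (70.85)(0.2840) = 50.0 °C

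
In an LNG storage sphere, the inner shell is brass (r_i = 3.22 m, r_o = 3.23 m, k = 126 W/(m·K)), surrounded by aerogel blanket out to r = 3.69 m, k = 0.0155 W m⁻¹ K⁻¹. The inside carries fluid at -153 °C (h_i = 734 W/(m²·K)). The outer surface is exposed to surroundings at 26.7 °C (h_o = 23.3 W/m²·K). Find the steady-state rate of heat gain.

Q = 906 W

Series thermal resistances, inner to outer:
  R_conv,in = 1/(4πr²h) = 1/(4π·3.22²·734) = 1.046×10^-5 K/W
  R_brass = (1/3.22 − 1/3.23)/(4πk) = 9.615×10^-4/(4π·126) = 6.072×10^-7 K/W
  R_aerogel blanket = (1/3.23 − 1/3.69)/(4πk) = 0.03859/(4π·0.0155) = 0.1981 K/W
  R_conv,out = 1/(4πr²h) = 1/(4π·3.69²·23.3) = 2.508×10^-4 K/W
ΣR = 1.046×10^-5 + 6.072×10^-7 + 0.1981 + 2.508×10^-4 = 0.1984 K/W
Q = ΔT/ΣR = (-153 °C − 26.7 °C)/0.1984 = -906 W
(Negative Q ⇒ heat flows inward; heat gain = 906 W.)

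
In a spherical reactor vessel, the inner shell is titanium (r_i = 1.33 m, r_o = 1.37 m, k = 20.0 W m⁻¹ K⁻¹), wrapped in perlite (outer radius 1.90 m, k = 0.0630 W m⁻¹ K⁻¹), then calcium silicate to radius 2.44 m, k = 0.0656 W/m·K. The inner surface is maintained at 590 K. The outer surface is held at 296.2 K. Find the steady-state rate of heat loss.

Q = 737 W

Resistance network (inner→outer):
  R_titanium = (1/1.33 − 1/1.37)/(4πk) = 0.02195/(4π·20.0) = 8.735×10^-5 K/W
  R_perlite = (1/1.37 − 1/1.90)/(4πk) = 0.2036/(4π·0.0630) = 0.2572 K/W
  R_calcium silicate = (1/1.90 − 1/2.44)/(4πk) = 0.1165/(4π·0.0656) = 0.1413 K/W
ΣR = 8.735×10^-5 + 0.2572 + 0.1413 = 0.3986 K/W
Q = ΔT/ΣR = (590 K − 296.2 K)/0.3986 = 737 W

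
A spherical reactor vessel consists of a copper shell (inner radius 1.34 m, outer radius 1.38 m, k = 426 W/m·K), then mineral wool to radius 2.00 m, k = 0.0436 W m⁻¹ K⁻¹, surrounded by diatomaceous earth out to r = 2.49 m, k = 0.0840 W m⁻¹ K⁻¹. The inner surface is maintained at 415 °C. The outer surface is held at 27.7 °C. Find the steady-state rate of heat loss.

Q = 770 W

Resistance network (inner→outer):
  R_copper = (1/1.34 − 1/1.38)/(4πk) = 0.02163/(4π·426) = 4.041×10^-6 K/W
  R_mineral wool = (1/1.38 − 1/2.00)/(4πk) = 0.2246/(4π·0.0436) = 0.4100 K/W
  R_diatomaceous earth = (1/2.00 − 1/2.49)/(4πk) = 0.09839/(4π·0.0840) = 0.09321 K/W
ΣR = 4.041×10^-6 + 0.4100 + 0.09321 = 0.5032 K/W
Q = ΔT/ΣR = (415 °C − 27.7 °C)/0.5032 = 770 W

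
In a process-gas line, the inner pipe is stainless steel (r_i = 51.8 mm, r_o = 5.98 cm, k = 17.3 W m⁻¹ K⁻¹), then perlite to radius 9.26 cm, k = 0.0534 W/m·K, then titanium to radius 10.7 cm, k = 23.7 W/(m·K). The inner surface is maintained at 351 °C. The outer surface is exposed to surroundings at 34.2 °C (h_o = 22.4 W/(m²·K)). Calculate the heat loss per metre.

Series thermal resistances, inner to outer:
  R'_stainless steel = ln(0.0598/0.0518)/(2πk) = 0.1436/(2π·17.3) = 0.001321 m·K/W
  R'_perlite = ln(0.0926/0.0598)/(2πk) = 0.4373/(2π·0.0534) = 1.303 m·K/W
  R'_titanium = ln(0.107/0.0926)/(2πk) = 0.1445/(2π·23.7) = 9.706×10^-4 m·K/W
  R'_conv,out = 1/(2πr h) = 1/(2π·0.107·22.4) = 0.06640 m·K/W
ΣR = 0.001321 + 1.303 + 9.706×10^-4 + 0.06640 = 1.372 m·K/W
Q' = ΔT/ΣR = (351 °C − 34.2 °C)/1.372 = 231 W/m

Q' = 231 W/m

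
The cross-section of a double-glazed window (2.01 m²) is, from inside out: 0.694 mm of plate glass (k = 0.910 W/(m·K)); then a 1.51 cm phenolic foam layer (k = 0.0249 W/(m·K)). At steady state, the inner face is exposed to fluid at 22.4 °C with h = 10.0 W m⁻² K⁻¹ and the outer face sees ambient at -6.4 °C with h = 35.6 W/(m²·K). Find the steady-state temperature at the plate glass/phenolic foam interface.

T = 18.5 °C

Series thermal resistances, inner to outer:
  R_conv,in = 1/(hA) = 1/(10.0·2.01) = 0.04975 K/W
  R_plate glass = L/(kA) = 6.94×10^-4/(0.910·2.01) = 3.794×10^-4 K/W
  R_phenolic foam = L/(kA) = 0.0151/(0.0249·2.01) = 0.3017 K/W
  R_conv,out = 1/(hA) = 1/(35.6·2.01) = 0.01398 K/W
ΣR = 0.04975 + 3.794×10^-4 + 0.3017 + 0.01398 = 0.3658 K/W
Q = ΔT/ΣR = (22.4 °C − -6.4 °C)/0.3658 = 78.73 W
From the inner boundary to the plate glass/phenolic foam interface, ΣR_partial = 0.05013 K/W.
T_interface = T_in − Q·ΣR_partial = 22.4 °C − (78.73)(0.05013) = 18.5 °C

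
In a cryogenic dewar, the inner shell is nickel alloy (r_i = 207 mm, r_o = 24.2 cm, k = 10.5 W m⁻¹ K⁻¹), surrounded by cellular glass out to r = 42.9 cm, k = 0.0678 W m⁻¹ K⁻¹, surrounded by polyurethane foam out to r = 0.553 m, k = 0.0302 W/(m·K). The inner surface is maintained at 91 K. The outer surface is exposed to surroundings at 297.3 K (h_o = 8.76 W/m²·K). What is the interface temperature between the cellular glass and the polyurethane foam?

Series thermal resistances, inner to outer:
  R_nickel alloy = (1/0.207 − 1/0.242)/(4πk) = 0.6987/(4π·10.5) = 0.005295 K/W
  R_cellular glass = (1/0.242 − 1/0.429)/(4πk) = 1.801/(4π·0.0678) = 2.114 K/W
  R_polyurethane foam = (1/0.429 − 1/0.553)/(4πk) = 0.5227/(4π·0.0302) = 1.377 K/W
  R_conv,out = 1/(4πr²h) = 1/(4π·0.553²·8.76) = 0.02971 K/W
ΣR = 0.005295 + 2.114 + 1.377 + 0.02971 = 3.526 K/W
Q = ΔT/ΣR = (91 K − 297.3 K)/3.526 = -58.51 W
From the inner boundary to the cellular glass/polyurethane foam interface, ΣR_partial = 2.119 K/W.
T_interface = T_in − Q·ΣR_partial = 91 K − (-58.51)(2.119) = 215.0 K

T = 215.0 K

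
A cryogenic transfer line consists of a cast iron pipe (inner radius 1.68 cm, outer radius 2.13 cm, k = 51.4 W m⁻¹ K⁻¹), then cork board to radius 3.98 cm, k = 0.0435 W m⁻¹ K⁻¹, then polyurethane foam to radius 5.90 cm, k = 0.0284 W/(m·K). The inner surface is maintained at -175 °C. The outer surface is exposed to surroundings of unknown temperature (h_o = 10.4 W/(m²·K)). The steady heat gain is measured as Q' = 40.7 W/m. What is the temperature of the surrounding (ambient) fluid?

T_out = 18.5 °C

Series resistances:
  R'_cast iron = ln(0.0213/0.0168)/(2πk) = 0.2373/(2π·51.4) = 7.349×10^-4 m·K/W
  R'_cork board = ln(0.0398/0.0213)/(2πk) = 0.6252/(2π·0.0435) = 2.287 m·K/W
  R'_polyurethane foam = ln(0.0590/0.0398)/(2πk) = 0.3937/(2π·0.0284) = 2.206 m·K/W
  R'_conv,out = 1/(2πr h) = 1/(2π·0.0590·10.4) = 0.2594 m·K/W
ΣR = 4.754 m·K/W
ΔT = Q'·ΣR = 40.7 × 4.754 = 193.5 K
Heat flows inward, so T_out = T_in + ΔT = -175 + 193.5 = 18.5 °C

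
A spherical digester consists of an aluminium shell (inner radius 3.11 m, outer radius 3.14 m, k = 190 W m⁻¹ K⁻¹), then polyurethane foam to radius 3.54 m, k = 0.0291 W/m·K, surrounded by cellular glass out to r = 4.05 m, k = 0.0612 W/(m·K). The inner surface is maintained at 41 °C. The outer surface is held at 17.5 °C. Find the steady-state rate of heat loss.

Q = 162 W

Resistance network (inner→outer):
  R_aluminium = (1/3.11 − 1/3.14)/(4πk) = 0.003072/(4π·190) = 1.287×10^-6 K/W
  R_polyurethane foam = (1/3.14 − 1/3.54)/(4πk) = 0.03599/(4π·0.0291) = 0.09841 K/W
  R_cellular glass = (1/3.54 − 1/4.05)/(4πk) = 0.03557/(4π·0.0612) = 0.04625 K/W
ΣR = 1.287×10^-6 + 0.09841 + 0.04625 = 0.1447 K/W
Q = ΔT/ΣR = (41 °C − 17.5 °C)/0.1447 = 162 W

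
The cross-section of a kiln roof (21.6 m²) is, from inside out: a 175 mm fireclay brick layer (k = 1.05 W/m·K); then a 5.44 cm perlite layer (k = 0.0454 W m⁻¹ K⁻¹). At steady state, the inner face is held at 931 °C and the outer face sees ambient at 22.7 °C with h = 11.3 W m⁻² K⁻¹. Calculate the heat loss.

Q = 13.5 kW

Series thermal resistances, inner to outer:
  R_fireclay brick = L/(kA) = 0.175/(1.05·21.6) = 0.007716 K/W
  R_perlite = L/(kA) = 0.0544/(0.0454·21.6) = 0.05547 K/W
  R_conv,out = 1/(hA) = 1/(11.3·21.6) = 0.004097 K/W
ΣR = 0.007716 + 0.05547 + 0.004097 = 0.06728 K/W
Q = ΔT/ΣR = (931 °C − 22.7 °C)/0.06728 = 13500 W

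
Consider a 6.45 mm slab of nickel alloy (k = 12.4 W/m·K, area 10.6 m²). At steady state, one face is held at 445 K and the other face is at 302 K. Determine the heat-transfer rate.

Q = 2910 kW

Q = kA·ΔT/L = 12.4 × 10.6 × |445 K − 302 K| / 0.00645 = 2.91×10^6 W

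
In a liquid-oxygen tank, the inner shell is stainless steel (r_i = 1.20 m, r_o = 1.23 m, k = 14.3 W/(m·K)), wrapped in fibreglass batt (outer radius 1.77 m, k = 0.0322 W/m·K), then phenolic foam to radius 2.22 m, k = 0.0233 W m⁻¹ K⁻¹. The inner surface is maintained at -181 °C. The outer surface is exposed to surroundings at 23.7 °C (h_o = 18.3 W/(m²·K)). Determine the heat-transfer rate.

Q = 204 W

Resistance network (inner→outer):
  R_stainless steel = (1/1.20 − 1/1.23)/(4πk) = 0.02033/(4π·14.3) = 1.131×10^-4 K/W
  R_fibreglass batt = (1/1.23 − 1/1.77)/(4πk) = 0.2480/(4π·0.0322) = 0.6130 K/W
  R_phenolic foam = (1/1.77 − 1/2.22)/(4πk) = 0.1145/(4π·0.0233) = 0.3911 K/W
  R_conv,out = 1/(4πr²h) = 1/(4π·2.22²·18.3) = 8.823×10^-4 K/W
ΣR = 1.131×10^-4 + 0.6130 + 0.3911 + 8.823×10^-4 = 1.005 K/W
Q = ΔT/ΣR = (-181 °C − 23.7 °C)/1.005 = -204 W
(Negative Q ⇒ heat flows inward; heat gain = 204 W.)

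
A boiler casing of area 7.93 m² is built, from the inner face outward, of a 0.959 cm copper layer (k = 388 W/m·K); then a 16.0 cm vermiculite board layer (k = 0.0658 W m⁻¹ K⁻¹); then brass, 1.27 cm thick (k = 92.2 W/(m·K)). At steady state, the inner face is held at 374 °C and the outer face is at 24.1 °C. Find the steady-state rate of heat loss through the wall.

Treat each layer as a resistance in series:
  R_copper = L/(kA) = 0.00959/(388·7.93) = 3.117×10^-6 K/W
  R_vermiculite board = L/(kA) = 0.160/(0.0658·7.93) = 0.3066 K/W
  R_brass = L/(kA) = 0.0127/(92.2·7.93) = 1.737×10^-5 K/W
ΣR = 3.117×10^-6 + 0.3066 + 1.737×10^-5 = 0.3066 K/W
Q = ΔT/ΣR = (374 °C − 24.1 °C)/0.3066 = 1140 W

Q = 1140 W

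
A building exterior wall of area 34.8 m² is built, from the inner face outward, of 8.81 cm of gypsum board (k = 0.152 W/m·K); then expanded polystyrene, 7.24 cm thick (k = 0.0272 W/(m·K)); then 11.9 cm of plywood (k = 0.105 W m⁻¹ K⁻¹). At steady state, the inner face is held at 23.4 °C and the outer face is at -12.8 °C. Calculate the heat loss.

Q = 288 W

Series thermal resistances, inner to outer:
  R_gypsum board = L/(kA) = 0.0881/(0.152·34.8) = 0.01666 K/W
  R_expanded polystyrene = L/(kA) = 0.0724/(0.0272·34.8) = 0.07649 K/W
  R_plywood = L/(kA) = 0.119/(0.105·34.8) = 0.03257 K/W
ΣR = 0.01666 + 0.07649 + 0.03257 = 0.1257 K/W
Q = ΔT/ΣR = (23.4 °C − -12.8 °C)/0.1257 = 288 W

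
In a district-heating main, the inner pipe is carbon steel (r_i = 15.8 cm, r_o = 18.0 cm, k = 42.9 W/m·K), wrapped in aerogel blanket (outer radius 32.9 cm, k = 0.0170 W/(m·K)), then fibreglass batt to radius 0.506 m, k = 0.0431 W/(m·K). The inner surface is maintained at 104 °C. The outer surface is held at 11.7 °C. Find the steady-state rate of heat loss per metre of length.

Q' = 12.8 W/m

Resistance network (inner→outer):
  R'_carbon steel = ln(0.180/0.158)/(2πk) = 0.1304/(2π·42.9) = 4.836×10^-4 m·K/W
  R'_aerogel blanket = ln(0.329/0.180)/(2πk) = 0.6031/(2π·0.0170) = 5.646 m·K/W
  R'_fibreglass batt = ln(0.506/0.329)/(2πk) = 0.4305/(2π·0.0431) = 1.590 m·K/W
ΣR = 4.836×10^-4 + 5.646 + 1.590 = 7.236 m·K/W
Q' = ΔT/ΣR = (104 °C − 11.7 °C)/7.236 = 12.8 W/m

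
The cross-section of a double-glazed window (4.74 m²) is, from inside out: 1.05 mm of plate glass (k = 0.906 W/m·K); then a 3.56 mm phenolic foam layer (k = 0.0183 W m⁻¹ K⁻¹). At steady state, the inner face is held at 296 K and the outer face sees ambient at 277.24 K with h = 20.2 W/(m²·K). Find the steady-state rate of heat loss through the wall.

Resistance network (inner→outer):
  R_plate glass = L/(kA) = 0.00105/(0.906·4.74) = 2.445×10^-4 K/W
  R_phenolic foam = L/(kA) = 0.00356/(0.0183·4.74) = 0.04104 K/W
  R_conv,out = 1/(hA) = 1/(20.2·4.74) = 0.01044 K/W
ΣR = 2.445×10^-4 + 0.04104 + 0.01044 = 0.05172 K/W
Q = ΔT/ΣR = (296 K − 277.24 K)/0.05172 = 363 W

Q = 363 W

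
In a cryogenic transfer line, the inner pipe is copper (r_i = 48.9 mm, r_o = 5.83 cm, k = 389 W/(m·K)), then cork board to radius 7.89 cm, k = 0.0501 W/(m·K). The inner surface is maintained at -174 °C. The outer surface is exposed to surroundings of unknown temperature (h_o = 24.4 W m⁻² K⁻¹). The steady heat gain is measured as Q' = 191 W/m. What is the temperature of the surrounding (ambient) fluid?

Sum the resistances:
  R'_copper = ln(0.0583/0.0489)/(2πk) = 0.1758/(2π·389) = 7.194×10^-5 m·K/W
  R'_cork board = ln(0.0789/0.0583)/(2πk) = 0.3026/(2π·0.0501) = 0.9612 m·K/W
  R'_conv,out = 1/(2πr h) = 1/(2π·0.0789·24.4) = 0.08267 m·K/W
ΣR = 1.044 m·K/W
ΔT = Q'·ΣR = 191 × 1.044 = 199.4 K
Heat flows inward, so T_out = T_in + ΔT = -174 + 199.4 = 25.4 °C

T_out = 25.4 °C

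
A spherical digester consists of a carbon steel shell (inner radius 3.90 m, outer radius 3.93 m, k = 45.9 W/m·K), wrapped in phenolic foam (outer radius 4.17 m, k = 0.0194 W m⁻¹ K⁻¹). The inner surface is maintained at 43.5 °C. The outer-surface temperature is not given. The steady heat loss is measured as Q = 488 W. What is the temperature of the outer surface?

Series resistances:
  R_carbon steel = (1/3.90 − 1/3.93)/(4πk) = 0.001957/(4π·45.9) = 3.393×10^-6 K/W
  R_phenolic foam = (1/3.93 − 1/4.17)/(4πk) = 0.01464/(4π·0.0194) = 0.06007 K/W
ΣR = 0.06008 K/W
ΔT = Q·ΣR = 488 × 0.06008 = 29.32 K
Heat flows outward, so T_out = T_in − ΔT = 43.5 − 29.32 = 14.2 °C

T_out = 14.2 °C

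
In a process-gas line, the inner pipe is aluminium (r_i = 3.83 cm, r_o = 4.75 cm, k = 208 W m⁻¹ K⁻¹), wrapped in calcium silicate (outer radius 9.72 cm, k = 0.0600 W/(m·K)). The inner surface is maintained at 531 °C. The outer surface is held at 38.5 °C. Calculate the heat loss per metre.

Treat each layer as a resistance in series:
  R'_aluminium = ln(0.0475/0.0383)/(2πk) = 0.2153/(2π·208) = 1.647×10^-4 m·K/W
  R'_calcium silicate = ln(0.0972/0.0475)/(2πk) = 0.7160/(2π·0.0600) = 1.899 m·K/W
ΣR = 1.647×10^-4 + 1.899 = 1.899 m·K/W
Q' = ΔT/ΣR = (531 °C − 38.5 °C)/1.899 = 259 W/m

Q' = 259 W/m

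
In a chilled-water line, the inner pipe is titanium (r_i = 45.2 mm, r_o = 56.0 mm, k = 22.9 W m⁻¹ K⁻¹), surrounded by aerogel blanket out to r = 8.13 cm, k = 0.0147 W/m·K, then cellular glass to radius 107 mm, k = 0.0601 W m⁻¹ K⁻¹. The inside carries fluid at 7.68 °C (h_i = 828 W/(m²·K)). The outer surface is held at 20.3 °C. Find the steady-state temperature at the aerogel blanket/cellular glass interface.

Series thermal resistances, inner to outer:
  R'_conv,in = 1/(2πr h) = 1/(2π·0.0452·828) = 0.004253 m·K/W
  R'_titanium = ln(0.0560/0.0452)/(2πk) = 0.2143/(2π·22.9) = 0.001489 m·K/W
  R'_aerogel blanket = ln(0.0813/0.0560)/(2πk) = 0.3728/(2π·0.0147) = 4.036 m·K/W
  R'_cellular glass = ln(0.107/0.0813)/(2πk) = 0.2747/(2π·0.0601) = 0.7274 m·K/W
ΣR = 0.004253 + 0.001489 + 4.036 + 0.7274 = 4.769 m·K/W
Q' = ΔT/ΣR = (7.68 °C − 20.3 °C)/4.769 = -2.646 W/m
From the inner boundary to the aerogel blanket/cellular glass interface, ΣR_partial = 4.042 m·K/W.
T_interface = T_in − Q'·ΣR_partial = 7.68 °C − (-2.646)(4.042) = 18.4 °C

T = 18.4 °C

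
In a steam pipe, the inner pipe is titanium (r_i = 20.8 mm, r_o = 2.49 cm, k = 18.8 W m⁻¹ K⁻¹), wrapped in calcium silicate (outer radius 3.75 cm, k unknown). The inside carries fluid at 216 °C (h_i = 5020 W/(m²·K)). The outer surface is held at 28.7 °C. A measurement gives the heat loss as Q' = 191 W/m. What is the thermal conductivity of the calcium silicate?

ΣR = ΔT/Q' = |216 − 28.7|/191 = 0.9806 m·K/W
Known resistances:
  R'_conv,in = 1/(2πr h) = 1/(2π·0.0208·5020) = 0.001524 m·K/W
  R'_titanium = ln(0.0249/0.0208)/(2πk) = 0.1799/(2π·18.8) = 0.001523 m·K/W
R_calcium silicate = ΣR − ΣR_known = 0.9806 − 0.003047 = 0.9776 m·K/W
ln(r₂/r₁)/(2πk) = 0.9776 ⇒ k = 0.4095/(2π·0.9776) = 0.0667 W/m·K

k = 0.0667 W/m·K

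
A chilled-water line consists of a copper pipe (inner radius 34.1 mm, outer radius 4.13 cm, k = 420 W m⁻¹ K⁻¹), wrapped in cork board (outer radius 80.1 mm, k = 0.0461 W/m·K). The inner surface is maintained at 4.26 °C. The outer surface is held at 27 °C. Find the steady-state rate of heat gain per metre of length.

Q' = 9.94 W/m

Resistance network (inner→outer):
  R'_copper = ln(0.0413/0.0341)/(2πk) = 0.1916/(2π·420) = 7.259×10^-5 m·K/W
  R'_cork board = ln(0.0801/0.0413)/(2πk) = 0.6624/(2π·0.0461) = 2.287 m·K/W
ΣR = 7.259×10^-5 + 2.287 = 2.287 m·K/W
Q' = ΔT/ΣR = (4.26 °C − 27 °C)/2.287 = -9.94 W/m
(Negative Q' ⇒ heat flows inward; heat gain = 9.94 W/m.)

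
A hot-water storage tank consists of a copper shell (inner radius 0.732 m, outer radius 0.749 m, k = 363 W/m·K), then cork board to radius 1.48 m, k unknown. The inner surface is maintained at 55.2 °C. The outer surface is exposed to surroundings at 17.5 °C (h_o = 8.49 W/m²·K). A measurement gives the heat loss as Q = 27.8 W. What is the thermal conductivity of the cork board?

ΣR = ΔT/Q = |55.2 − 17.5|/27.8 = 1.356 K/W
Known resistances:
  R_copper = (1/0.732 − 1/0.749)/(4πk) = 0.03101/(4π·363) = 6.797×10^-6 K/W
  R_conv,out = 1/(4πr²h) = 1/(4π·1.48²·8.49) = 0.004279 K/W
R_cork board = ΣR − ΣR_known = 1.356 − 0.004286 = 1.352 K/W
(1/r₁−1/r₂)/(4πk) = 1.352 ⇒ k = 0.6594/(4π·1.352) = 0.0388 W/m·K

k = 0.0388 W/m·K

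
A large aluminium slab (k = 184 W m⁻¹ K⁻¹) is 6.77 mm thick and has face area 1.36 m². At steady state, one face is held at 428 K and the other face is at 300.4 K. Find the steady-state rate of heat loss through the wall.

Q = kA·ΔT/L = 184 × 1.36 × |428 K − 300.4 K| / 0.00677 = 4.72×10^6 W

Q = 4720 kW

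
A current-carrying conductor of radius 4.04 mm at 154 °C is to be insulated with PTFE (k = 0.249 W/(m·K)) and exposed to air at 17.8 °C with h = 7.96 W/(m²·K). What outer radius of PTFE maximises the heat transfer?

r_cr = 3.13 cm

For a cylinder, r_cr = k_ins/h = 0.249/7.96 = 0.0313 m = 3.13 cm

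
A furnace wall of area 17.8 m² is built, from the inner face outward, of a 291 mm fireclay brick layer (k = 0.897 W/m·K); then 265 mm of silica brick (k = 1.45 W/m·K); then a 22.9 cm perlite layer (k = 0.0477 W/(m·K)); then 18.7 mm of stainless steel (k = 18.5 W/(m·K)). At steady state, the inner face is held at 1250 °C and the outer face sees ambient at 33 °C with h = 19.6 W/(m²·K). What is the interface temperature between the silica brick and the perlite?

Treat each layer as a resistance in series:
  R_fireclay brick = L/(kA) = 0.291/(0.897·17.8) = 0.01823 K/W
  R_silica brick = L/(kA) = 0.265/(1.45·17.8) = 0.01027 K/W
  R_perlite = L/(kA) = 0.229/(0.0477·17.8) = 0.2697 K/W
  R_stainless steel = L/(kA) = 0.0187/(18.5·17.8) = 5.679×10^-5 K/W
  R_conv,out = 1/(hA) = 1/(19.6·17.8) = 0.002866 K/W
ΣR = 0.01823 + 0.01027 + 0.2697 + 5.679×10^-5 + 0.002866 = 0.3011 K/W
Q = ΔT/ΣR = (1250 °C − 33 °C)/0.3011 = 4042 W
From the inner boundary to the silica brick/perlite interface, ΣR_partial = 0.02850 K/W.
T_interface = T_in − Q·ΣR_partial = 1250 °C − (4042)(0.02850) = 1135 °C

T = 1135 °C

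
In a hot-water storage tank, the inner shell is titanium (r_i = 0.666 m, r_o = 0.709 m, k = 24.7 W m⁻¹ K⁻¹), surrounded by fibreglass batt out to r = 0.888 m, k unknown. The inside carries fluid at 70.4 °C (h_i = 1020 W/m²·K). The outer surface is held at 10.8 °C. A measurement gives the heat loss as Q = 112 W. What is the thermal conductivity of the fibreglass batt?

k = 0.0426 W/m·K

ΣR = ΔT/Q = |70.4 − 10.8|/112 = 0.5321 K/W
Known resistances:
  R_conv,in = 1/(4πr²h) = 1/(4π·0.666²·1020) = 1.759×10^-4 K/W
  R_titanium = (1/0.666 − 1/0.709)/(4πk) = 0.09106/(4π·24.7) = 2.934×10^-4 K/W
R_fibreglass batt = ΣR − ΣR_known = 0.5321 − 4.693×10^-4 = 0.5316 K/W
(1/r₁−1/r₂)/(4πk) = 0.5316 ⇒ k = 0.2843/(4π·0.5316) = 0.0426 W/m·K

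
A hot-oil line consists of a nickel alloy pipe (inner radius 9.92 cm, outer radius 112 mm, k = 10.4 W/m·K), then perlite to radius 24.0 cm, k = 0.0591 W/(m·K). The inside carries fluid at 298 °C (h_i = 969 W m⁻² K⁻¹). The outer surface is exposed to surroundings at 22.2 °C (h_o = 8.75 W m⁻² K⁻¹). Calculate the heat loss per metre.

Q' = 129 W/m

Resistance network (inner→outer):
  R'_conv,in = 1/(2πr h) = 1/(2π·0.0992·969) = 0.001656 m·K/W
  R'_nickel alloy = ln(0.112/0.0992)/(2πk) = 0.1214/(2π·10.4) = 0.001857 m·K/W
  R'_perlite = ln(0.240/0.112)/(2πk) = 0.7621/(2π·0.0591) = 2.052 m·K/W
  R'_conv,out = 1/(2πr h) = 1/(2π·0.240·8.75) = 0.07579 m·K/W
ΣR = 0.001656 + 0.001857 + 2.052 + 0.07579 = 2.131 m·K/W
Q' = ΔT/ΣR = (298 °C − 22.2 °C)/2.131 = 129 W/m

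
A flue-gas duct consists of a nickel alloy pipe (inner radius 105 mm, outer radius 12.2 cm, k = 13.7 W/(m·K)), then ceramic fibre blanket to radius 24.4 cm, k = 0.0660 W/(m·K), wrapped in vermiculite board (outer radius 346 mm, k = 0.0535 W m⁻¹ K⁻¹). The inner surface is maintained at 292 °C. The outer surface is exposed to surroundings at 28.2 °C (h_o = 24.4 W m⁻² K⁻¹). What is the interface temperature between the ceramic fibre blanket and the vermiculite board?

Treat each layer as a resistance in series:
  R'_nickel alloy = ln(0.122/0.105)/(2πk) = 0.1501/(2π·13.7) = 0.001743 m·K/W
  R'_ceramic fibre blanket = ln(0.244/0.122)/(2πk) = 0.6931/(2π·0.0660) = 1.671 m·K/W
  R'_vermiculite board = ln(0.346/0.244)/(2πk) = 0.3493/(2π·0.0535) = 1.039 m·K/W
  R'_conv,out = 1/(2πr h) = 1/(2π·0.346·24.4) = 0.01885 m·K/W
ΣR = 0.001743 + 1.671 + 1.039 + 0.01885 = 2.731 m·K/W
Q' = ΔT/ΣR = (292 °C − 28.2 °C)/2.731 = 96.59 W/m
From the inner boundary to the ceramic fibre blanket/vermiculite board interface, ΣR_partial = 1.673 m·K/W.
T_interface = T_in − Q'·ΣR_partial = 292 °C − (96.59)(1.673) = 130 °C

T = 130 °C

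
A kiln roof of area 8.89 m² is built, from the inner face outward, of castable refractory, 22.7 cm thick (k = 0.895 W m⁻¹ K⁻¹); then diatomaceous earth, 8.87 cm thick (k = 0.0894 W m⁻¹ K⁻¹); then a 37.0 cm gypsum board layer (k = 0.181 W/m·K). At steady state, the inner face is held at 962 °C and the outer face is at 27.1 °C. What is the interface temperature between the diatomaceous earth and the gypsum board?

Treat each layer as a resistance in series:
  R_castable refractory = L/(kA) = 0.227/(0.895·8.89) = 0.02853 K/W
  R_diatomaceous earth = L/(kA) = 0.0887/(0.0894·8.89) = 0.1116 K/W
  R_gypsum board = L/(kA) = 0.370/(0.181·8.89) = 0.2299 K/W
ΣR = 0.02853 + 0.1116 + 0.2299 = 0.3700 K/W
Q = ΔT/ΣR = (962 °C − 27.1 °C)/0.3700 = 2527 W
From the inner boundary to the diatomaceous earth/gypsum board interface, ΣR_partial = 0.1401 K/W.
T_interface = T_in − Q·ΣR_partial = 962 °C − (2527)(0.1401) = 608 °C

T = 608 °C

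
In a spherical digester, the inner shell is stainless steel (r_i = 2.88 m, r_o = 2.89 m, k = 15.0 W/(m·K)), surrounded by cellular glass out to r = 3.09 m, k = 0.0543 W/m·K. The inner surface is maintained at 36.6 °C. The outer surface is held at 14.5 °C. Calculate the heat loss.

Series thermal resistances, inner to outer:
  R_stainless steel = (1/2.88 − 1/2.89)/(4πk) = 0.001201/(4π·15.0) = 6.374×10^-6 K/W
  R_cellular glass = (1/2.89 − 1/3.09)/(4πk) = 0.02240/(4π·0.0543) = 0.03282 K/W
ΣR = 6.374×10^-6 + 0.03282 = 0.03283 K/W
Q = ΔT/ΣR = (36.6 °C − 14.5 °C)/0.03283 = 673 W

Q = 673 W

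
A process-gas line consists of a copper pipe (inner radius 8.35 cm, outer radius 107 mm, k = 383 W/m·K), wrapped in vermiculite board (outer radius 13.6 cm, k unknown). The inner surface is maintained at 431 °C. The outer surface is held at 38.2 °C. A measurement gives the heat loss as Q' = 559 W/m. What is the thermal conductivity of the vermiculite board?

ΣR = ΔT/Q' = |431 − 38.2|/559 = 0.7027 m·K/W
Known resistances:
  R'_copper = ln(0.107/0.0835)/(2πk) = 0.2480/(2π·383) = 1.030×10^-4 m·K/W
R_vermiculite board = ΣR − ΣR_known = 0.7027 − 1.030×10^-4 = 0.7026 m·K/W
ln(r₂/r₁)/(2πk) = 0.7026 ⇒ k = 0.2398/(2π·0.7026) = 0.0543 W/m·K

k = 0.0543 W/m·K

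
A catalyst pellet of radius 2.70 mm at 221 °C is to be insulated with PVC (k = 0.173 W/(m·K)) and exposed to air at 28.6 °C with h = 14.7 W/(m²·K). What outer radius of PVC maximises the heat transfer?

r_cr = 2.35 cm

For a sphere, r_cr = 2k_ins/h = 2·0.173/14.7 = 0.0235 m = 2.35 cm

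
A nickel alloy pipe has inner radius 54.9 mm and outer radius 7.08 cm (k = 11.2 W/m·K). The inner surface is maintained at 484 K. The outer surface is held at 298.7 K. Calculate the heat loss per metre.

Q' = 51.3 kW/m

Q' = 2πk·ΔT/ln(r₂/r₁) = 2π × 11.2 × 185.3 / ln(0.0708/0.0549) = 51300 W/m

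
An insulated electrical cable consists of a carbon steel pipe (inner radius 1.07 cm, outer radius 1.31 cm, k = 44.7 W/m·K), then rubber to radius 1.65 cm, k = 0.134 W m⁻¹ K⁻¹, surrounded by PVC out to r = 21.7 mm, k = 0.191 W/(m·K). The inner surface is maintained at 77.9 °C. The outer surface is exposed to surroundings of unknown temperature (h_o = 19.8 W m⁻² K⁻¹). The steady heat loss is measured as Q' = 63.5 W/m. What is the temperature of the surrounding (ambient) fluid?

T_out = 22.4 °C

Sum the resistances:
  R'_carbon steel = ln(0.0131/0.0107)/(2πk) = 0.2024/(2π·44.7) = 7.205×10^-4 m·K/W
  R'_rubber = ln(0.0165/0.0131)/(2πk) = 0.2307/(2π·0.134) = 0.2741 m·K/W
  R'_PVC = ln(0.0217/0.0165)/(2πk) = 0.2740/(2π·0.191) = 0.2283 m·K/W
  R'_conv,out = 1/(2πr h) = 1/(2π·0.0217·19.8) = 0.3704 m·K/W
ΣR = 0.8735 m·K/W
ΔT = Q'·ΣR = 63.5 × 0.8735 = 55.47 K
Heat flows outward, so T_out = T_in − ΔT = 77.9 − 55.47 = 22.4 °C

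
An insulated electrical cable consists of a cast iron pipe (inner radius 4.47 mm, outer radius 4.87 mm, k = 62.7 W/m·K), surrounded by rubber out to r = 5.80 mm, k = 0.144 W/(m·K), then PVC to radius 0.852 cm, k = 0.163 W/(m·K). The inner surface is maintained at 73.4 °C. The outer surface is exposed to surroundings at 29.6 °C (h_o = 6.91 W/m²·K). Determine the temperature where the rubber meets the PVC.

T = 70.8 °C

Treat each layer as a resistance in series:
  R'_cast iron = ln(0.00487/0.00447)/(2πk) = 0.08571/(2π·62.7) = 2.176×10^-4 m·K/W
  R'_rubber = ln(0.00580/0.00487)/(2πk) = 0.1748/(2π·0.144) = 0.1932 m·K/W
  R'_PVC = ln(0.00852/0.00580)/(2πk) = 0.3846/(2π·0.163) = 0.3755 m·K/W
  R'_conv,out = 1/(2πr h) = 1/(2π·0.00852·6.91) = 2.703 m·K/W
ΣR = 2.176×10^-4 + 0.1932 + 0.3755 + 2.703 = 3.272 m·K/W
Q' = ΔT/ΣR = (73.4 °C − 29.6 °C)/3.272 = 13.39 W/m
From the inner boundary to the rubber/PVC interface, ΣR_partial = 0.1934 m·K/W.
T_interface = T_in − Q'·ΣR_partial = 73.4 °C − (13.39)(0.1934) = 70.8 °C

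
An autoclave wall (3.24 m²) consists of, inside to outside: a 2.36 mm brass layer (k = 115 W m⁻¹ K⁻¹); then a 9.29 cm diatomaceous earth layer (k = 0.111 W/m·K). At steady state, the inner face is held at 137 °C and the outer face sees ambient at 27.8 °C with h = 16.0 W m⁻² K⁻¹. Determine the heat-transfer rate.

Treat each layer as a resistance in series:
  R_brass = L/(kA) = 0.00236/(115·3.24) = 6.334×10^-6 K/W
  R_diatomaceous earth = L/(kA) = 0.0929/(0.111·3.24) = 0.2583 K/W
  R_conv,out = 1/(hA) = 1/(16.0·3.24) = 0.01929 K/W
ΣR = 6.334×10^-6 + 0.2583 + 0.01929 = 0.2776 K/W
Q = ΔT/ΣR = (137 °C − 27.8 °C)/0.2776 = 393 W

Q = 393 W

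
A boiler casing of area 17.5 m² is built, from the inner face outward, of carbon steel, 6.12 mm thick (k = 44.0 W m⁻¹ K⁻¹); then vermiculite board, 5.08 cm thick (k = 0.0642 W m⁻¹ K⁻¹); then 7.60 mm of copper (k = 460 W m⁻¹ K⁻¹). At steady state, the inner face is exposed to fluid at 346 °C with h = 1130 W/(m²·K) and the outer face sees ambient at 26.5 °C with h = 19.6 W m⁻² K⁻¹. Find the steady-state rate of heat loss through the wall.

Q = 6.63 kW

Treat each layer as a resistance in series:
  R_conv,in = 1/(hA) = 1/(1130·17.5) = 5.057×10^-5 K/W
  R_carbon steel = L/(kA) = 0.00612/(44.0·17.5) = 7.948×10^-6 K/W
  R_vermiculite board = L/(kA) = 0.0508/(0.0642·17.5) = 0.04522 K/W
  R_copper = L/(kA) = 0.00760/(460·17.5) = 9.441×10^-7 K/W
  R_conv,out = 1/(hA) = 1/(19.6·17.5) = 0.002915 K/W
ΣR = 5.057×10^-5 + 7.948×10^-6 + 0.04522 + 9.441×10^-7 + 0.002915 = 0.04819 K/W
Q = ΔT/ΣR = (346 °C − 26.5 °C)/0.04819 = 6630 W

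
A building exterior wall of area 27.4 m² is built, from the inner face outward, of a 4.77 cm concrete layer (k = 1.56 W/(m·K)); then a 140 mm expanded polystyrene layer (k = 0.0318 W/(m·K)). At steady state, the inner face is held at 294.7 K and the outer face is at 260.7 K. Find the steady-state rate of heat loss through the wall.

Treat each layer as a resistance in series:
  R_concrete = L/(kA) = 0.0477/(1.56·27.4) = 0.001116 K/W
  R_expanded polystyrene = L/(kA) = 0.140/(0.0318·27.4) = 0.1607 K/W
ΣR = 0.001116 + 0.1607 = 0.1618 K/W
Q = ΔT/ΣR = (294.7 K − 260.7 K)/0.1618 = 210 W

Q = 210 W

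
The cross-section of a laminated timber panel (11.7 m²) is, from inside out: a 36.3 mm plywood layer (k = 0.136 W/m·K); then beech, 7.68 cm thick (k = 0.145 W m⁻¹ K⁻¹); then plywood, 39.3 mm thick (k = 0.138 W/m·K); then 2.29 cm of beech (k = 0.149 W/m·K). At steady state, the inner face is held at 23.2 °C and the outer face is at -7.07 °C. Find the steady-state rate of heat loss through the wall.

Q = 287 W

Series thermal resistances, inner to outer:
  R_plywood = L/(kA) = 0.0363/(0.136·11.7) = 0.02281 K/W
  R_beech = L/(kA) = 0.0768/(0.145·11.7) = 0.04527 K/W
  R_plywood = L/(kA) = 0.0393/(0.138·11.7) = 0.02434 K/W
  R_beech = L/(kA) = 0.0229/(0.149·11.7) = 0.01314 K/W
ΣR = 0.02281 + 0.04527 + 0.02434 + 0.01314 = 0.1056 K/W
Q = ΔT/ΣR = (23.2 °C − -7.07 °C)/0.1056 = 287 W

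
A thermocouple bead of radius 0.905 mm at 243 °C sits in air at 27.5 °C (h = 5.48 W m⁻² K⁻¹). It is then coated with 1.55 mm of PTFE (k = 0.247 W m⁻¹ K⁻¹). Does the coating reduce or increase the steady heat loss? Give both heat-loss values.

Critical radius for a sphere: r_cr = 2k/h = 0.0901 m = 9.01 cm.
Outer radius after coating: r₂ = 9.05×10^-4 + 0.00155 = 0.002455 m.
Since r₁ < r_cr and r₂ ≤ r_cr, the coating moves toward the maximum at r_cr — heat loss rises.
Bare: R = 1/(4πr₁²h) = 17730 K/W; Q = 215.5/17730 = 0.0122 W.
Coated: R = R_cond + R_conv = 2634 K/W; Q = 215.5/2634 = 0.0818 W.

increases: 0.0122 → 0.0818 W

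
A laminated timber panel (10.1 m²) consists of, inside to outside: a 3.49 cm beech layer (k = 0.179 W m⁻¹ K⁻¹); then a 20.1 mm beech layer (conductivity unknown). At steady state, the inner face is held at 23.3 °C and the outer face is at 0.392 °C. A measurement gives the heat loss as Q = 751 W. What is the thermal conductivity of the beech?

k = 0.178 W/m·K

ΣR = ΔT/Q = |23.3 − 0.392|/751 = 0.03050 K/W
Known resistances:
  R_beech = L/(kA) = 0.0349/(0.179·10.1) = 0.01930 K/W
R_beech = ΣR − ΣR_known = 0.03050 − 0.01930 = 0.01120 K/W
L/(kA) = 0.01120 ⇒ k = 0.0201/(0.01120·10.1) = 0.178 W/m·K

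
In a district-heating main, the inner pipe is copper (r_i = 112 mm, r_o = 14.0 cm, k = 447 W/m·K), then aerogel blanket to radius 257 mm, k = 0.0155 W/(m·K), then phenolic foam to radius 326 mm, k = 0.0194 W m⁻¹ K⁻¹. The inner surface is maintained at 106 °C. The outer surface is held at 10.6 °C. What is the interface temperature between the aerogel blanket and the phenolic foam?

Series thermal resistances, inner to outer:
  R'_copper = ln(0.140/0.112)/(2πk) = 0.2231/(2π·447) = 7.945×10^-5 m·K/W
  R'_aerogel blanket = ln(0.257/0.140)/(2πk) = 0.6074/(2π·0.0155) = 6.237 m·K/W
  R'_phenolic foam = ln(0.326/0.257)/(2πk) = 0.2378/(2π·0.0194) = 1.951 m·K/W
ΣR = 7.945×10^-5 + 6.237 + 1.951 = 8.188 m·K/W
Q' = ΔT/ΣR = (106 °C − 10.6 °C)/8.188 = 11.65 W/m
From the inner boundary to the aerogel blanket/phenolic foam interface, ΣR_partial = 6.237 m·K/W.
T_interface = T_in − Q'·ΣR_partial = 106 °C − (11.65)(6.237) = 33.3 °C

T = 33.3 °C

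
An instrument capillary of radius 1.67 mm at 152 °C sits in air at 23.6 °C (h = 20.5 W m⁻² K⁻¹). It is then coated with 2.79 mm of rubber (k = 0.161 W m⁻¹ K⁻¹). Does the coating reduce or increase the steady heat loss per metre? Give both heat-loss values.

increases: 27.6 → 47.3 W/m

Critical radius for a cylinder: r_cr = k/h = 0.00785 m = 0.785 cm.
Outer radius after coating: r₂ = 0.00167 + 0.00279 = 0.00446 m.
Since r₁ < r_cr and r₂ ≤ r_cr, the coating moves toward the maximum at r_cr — heat loss rises.
Bare: R = 1/(2πr₁h) = 4.649 m·K/W; Q = 128.4/4.649 = 27.6 W/m.
Coated: R = R_cond + R_conv = 2.712 m·K/W; Q = 128.4/2.712 = 47.3 W/m.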